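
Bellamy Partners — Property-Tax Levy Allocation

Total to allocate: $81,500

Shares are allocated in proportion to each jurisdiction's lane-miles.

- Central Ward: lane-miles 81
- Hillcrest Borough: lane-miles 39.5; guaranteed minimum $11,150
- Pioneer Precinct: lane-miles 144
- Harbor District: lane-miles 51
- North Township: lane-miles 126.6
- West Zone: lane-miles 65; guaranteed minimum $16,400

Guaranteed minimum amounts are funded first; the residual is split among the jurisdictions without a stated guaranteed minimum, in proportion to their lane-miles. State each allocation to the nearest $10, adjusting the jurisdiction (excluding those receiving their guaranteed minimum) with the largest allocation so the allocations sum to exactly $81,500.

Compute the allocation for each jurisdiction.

Central Ward: $10,850 · Hillcrest Borough: $11,150 · Pioneer Precinct: $19,310 · Harbor District: $6,830 · North Township: $16,960 · West Zone: $16,400

Fund the minimums — Hillcrest Borough $11,150; West Zone $16,400. Balance $53,950.
Balance split over remaining lane-miles 402.6: Central Ward 10,854.32 → $10,850; Pioneer Precinct 19,296.57 → $19,300; Harbor District 6,834.20 → $6,830; North Township 16,964.90 → $16,960.
Rounding difference +$10 applied to Pioneer Precinct → $19,310.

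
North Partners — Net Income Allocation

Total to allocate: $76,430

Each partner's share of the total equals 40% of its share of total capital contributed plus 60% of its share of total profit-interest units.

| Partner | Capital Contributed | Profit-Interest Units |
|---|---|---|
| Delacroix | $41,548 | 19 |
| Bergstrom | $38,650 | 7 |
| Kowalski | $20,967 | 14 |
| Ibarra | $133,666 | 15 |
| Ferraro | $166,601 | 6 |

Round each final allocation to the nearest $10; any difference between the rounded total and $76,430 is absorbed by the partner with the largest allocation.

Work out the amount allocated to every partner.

Delacroix: $17,450 · Bergstrom: $8,210 · Kowalski: $12,120 · Ibarra: $21,450 · Ferraro: $17,200

Totals — capital contributed 401,432, profit-interest units 61.
Combined weights (40% capital contributed + 60% profit-interest units): Delacroix 0.2283; Bergstrom 0.1074; Kowalski 0.1586; Ibarra 0.2807; Ferraro 0.2250.
Pro-rata amounts: Delacroix 17,447.83; Bergstrom 8,205.88; Kowalski 12,121.58; Ibarra 21,456.21; Ferraro 17,198.51.
Rounded to nearest $10: Delacroix $17,450; Bergstrom $8,210; Kowalski $12,120; Ibarra $21,460; Ferraro $17,200. Sum = $76,440.
Difference $76,430 − $76,440 = −$10 applied to largest allocation (Ibarra): Ibarra becomes $21,450.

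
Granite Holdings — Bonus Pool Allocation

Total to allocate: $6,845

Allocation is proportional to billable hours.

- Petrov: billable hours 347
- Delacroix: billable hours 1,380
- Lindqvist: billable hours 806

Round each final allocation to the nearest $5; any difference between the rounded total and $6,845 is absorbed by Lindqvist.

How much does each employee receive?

Petrov: $940; Delacroix: $3,730; Lindqvist: $2,175

Total billable hours = 2,533.
Unrounded shares: Petrov 347/2,533 × $6,845 = 937.71; Delacroix 1,380/2,533 × $6,845 = 3,729.21; Lindqvist 806/2,533 × $6,845 = 2,178.08.
Rounded to nearest $5: Petrov $940; Delacroix $3,730; Lindqvist $2,180. Sum = $6,850.
Difference $6,845 − $6,850 = −$5 applied to Lindqvist: Lindqvist becomes $2,175.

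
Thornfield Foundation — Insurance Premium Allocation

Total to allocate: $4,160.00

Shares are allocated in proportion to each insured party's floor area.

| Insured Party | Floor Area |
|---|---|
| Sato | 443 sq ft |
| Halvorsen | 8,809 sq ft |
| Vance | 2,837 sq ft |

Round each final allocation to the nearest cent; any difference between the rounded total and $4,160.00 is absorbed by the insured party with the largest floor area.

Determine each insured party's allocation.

Sato: $152.44 · Halvorsen: $3,031.31 · Vance: $976.25

Combined floor area = 443 + 8,809 + 2,837 = 12,089.
Unrounded shares: Sato 152.4427; Halvorsen 3,031.3045; Vance 976.2528.
After rounding (cent): Sato $152.44; Halvorsen $3,031.30; Vance $976.25. Sum = $4,159.99.
Difference $4,160.00 − $4,159.99 = +$0.01 applied to largest floor area (Halvorsen): Halvorsen becomes $3,031.31.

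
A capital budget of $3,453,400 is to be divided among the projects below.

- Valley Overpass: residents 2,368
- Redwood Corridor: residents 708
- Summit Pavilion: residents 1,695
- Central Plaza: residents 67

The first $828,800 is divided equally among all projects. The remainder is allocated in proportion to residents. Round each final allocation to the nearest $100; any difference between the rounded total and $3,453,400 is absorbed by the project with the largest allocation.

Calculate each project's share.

$828,800 shared equally gives $207,200 per project.
Remainder $2,624,600 by residents (total 4,838): Valley Overpass 1,284,632.66 → $1,284,600; Redwood Corridor 384,087.80 → $384,100; Summit Pavilion 919,532.24 → $919,500; Central Plaza 36,347.29 → $36,300.
Rounding difference +$100 on remainder applied to Valley Overpass.
Totals: Valley Overpass $207,200 + $1,284,700 = $1,491,900; Redwood Corridor $207,200 + $384,100 = $591,300; Summit Pavilion $207,200 + $919,500 = $1,126,700; Central Plaza $207,200 + $36,300 = $243,500.

Valley Overpass: $1,491,900 · Redwood Corridor: $591,300 · Summit Pavilion: $1,126,700 · Central Plaza: $243,500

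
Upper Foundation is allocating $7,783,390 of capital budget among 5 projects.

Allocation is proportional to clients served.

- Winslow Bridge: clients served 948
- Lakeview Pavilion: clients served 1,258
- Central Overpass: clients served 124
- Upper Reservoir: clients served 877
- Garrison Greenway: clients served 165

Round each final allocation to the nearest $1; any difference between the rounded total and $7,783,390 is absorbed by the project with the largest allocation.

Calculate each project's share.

Winslow Bridge: $2,188,213 · Lakeview Pavilion: $2,903,767 · Central Overpass: $286,222 · Upper Reservoir: $2,024,328 · Garrison Greenway: $380,860

Combined clients served = 3,372.
Unrounded shares: Winslow Bridge 948/3,372 × $7,783,390 = 2,188,212.85; Lakeview Pavilion 1,258/3,372 × $7,783,390 = 2,903,767.68; Central Overpass 124/3,372 × $7,783,390 = 286,221.93; Upper Reservoir 877/3,372 × $7,783,390 = 2,024,327.71; Garrison Greenway 165/3,372 × $7,783,390 = 380,859.83.
At nearest $1: Winslow Bridge $2,188,213; Lakeview Pavilion $2,903,768; Central Overpass $286,222; Upper Reservoir $2,024,328; Garrison Greenway $380,860. Sum = $7,783,391.
Difference $7,783,390 − $7,783,391 = −$1 applied to largest allocation (Lakeview Pavilion): Lakeview Pavilion becomes $2,903,767.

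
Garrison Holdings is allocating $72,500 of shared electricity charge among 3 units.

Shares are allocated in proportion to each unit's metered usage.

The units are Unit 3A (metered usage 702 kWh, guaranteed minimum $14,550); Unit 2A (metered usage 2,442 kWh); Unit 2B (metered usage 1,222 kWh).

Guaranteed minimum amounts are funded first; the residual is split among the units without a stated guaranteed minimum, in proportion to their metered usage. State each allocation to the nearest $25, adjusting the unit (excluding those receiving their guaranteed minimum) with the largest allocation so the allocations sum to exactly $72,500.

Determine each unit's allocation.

Minimums first: Unit 3A $14,550. Remaining pool $57,950.
Remaining pool split over remaining metered usage 3,664: Unit 2A 38,622.79 → $38,625; Unit 2B 19,327.21 → $19,325.

Unit 3A: $14,550 | Unit 2A: $38,625 | Unit 2B: $19,325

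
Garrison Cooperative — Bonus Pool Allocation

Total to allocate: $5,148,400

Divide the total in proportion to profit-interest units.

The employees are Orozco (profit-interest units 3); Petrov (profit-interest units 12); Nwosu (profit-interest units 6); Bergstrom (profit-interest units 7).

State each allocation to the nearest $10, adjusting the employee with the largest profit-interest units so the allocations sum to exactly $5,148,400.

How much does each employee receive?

Orozco: $551,610 | Petrov: $2,206,460 | Nwosu: $1,103,230 | Bergstrom: $1,287,100

Profit-interest units total: 3 + 12 + 6 + 7 = 28.
Raw shares: Orozco 551,614.29; Petrov 2,206,457.14; Nwosu 1,103,228.57; Bergstrom 1,287,100.00.
After rounding ($10): Orozco $551,610; Petrov $2,206,460; Nwosu $1,103,230; Bergstrom $1,287,100. Sum = $5,148,400.
Sum already equals the total — no adjustment.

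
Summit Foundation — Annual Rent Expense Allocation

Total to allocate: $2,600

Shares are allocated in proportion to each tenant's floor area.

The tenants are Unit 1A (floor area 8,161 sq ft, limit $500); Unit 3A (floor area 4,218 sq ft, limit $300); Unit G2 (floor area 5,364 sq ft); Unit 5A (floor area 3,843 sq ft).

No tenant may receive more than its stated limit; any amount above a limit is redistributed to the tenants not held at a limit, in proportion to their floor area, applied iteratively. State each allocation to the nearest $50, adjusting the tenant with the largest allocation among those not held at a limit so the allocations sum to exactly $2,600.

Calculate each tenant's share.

Floor area total: 21,586.
Proportional shares (ignoring caps): Unit 1A 982.98; Unit 3A 508.05; Unit G2 646.09; Unit 5A 462.88.
Capped: Unit 1A ($500), Unit 3A ($300); remaining pool $1,800 reallocated over remaining floor area 9,207.
Redistributed shares: Unit G2 1,048.68 → $1,050; Unit 5A 751.32 → $750.

Unit 1A: $500 | Unit 3A: $300 | Unit G2: $1,050 | Unit 5A: $750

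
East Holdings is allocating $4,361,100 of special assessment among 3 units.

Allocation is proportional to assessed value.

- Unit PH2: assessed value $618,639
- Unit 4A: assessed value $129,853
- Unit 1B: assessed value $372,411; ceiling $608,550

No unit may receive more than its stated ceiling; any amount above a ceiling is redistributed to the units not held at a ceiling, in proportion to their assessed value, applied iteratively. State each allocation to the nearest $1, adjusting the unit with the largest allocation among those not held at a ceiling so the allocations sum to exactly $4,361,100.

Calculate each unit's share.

Unit PH2: $3,101,535 · Unit 4A: $651,015 · Unit 1B: $608,550

Total assessed value = 1,120,903.
Unconstrained shares: Unit PH2 2,406,940.25; Unit 4A 505,219.38; Unit 1B 1,448,940.37.
Capped: Unit 1B ($608,550); residual $3,752,550 reallocated over remaining assessed value 748,492.
Remaining shares: Unit PH2 3,101,534.52 → $3,101,535; Unit 4A 651,015.48 → $651,015.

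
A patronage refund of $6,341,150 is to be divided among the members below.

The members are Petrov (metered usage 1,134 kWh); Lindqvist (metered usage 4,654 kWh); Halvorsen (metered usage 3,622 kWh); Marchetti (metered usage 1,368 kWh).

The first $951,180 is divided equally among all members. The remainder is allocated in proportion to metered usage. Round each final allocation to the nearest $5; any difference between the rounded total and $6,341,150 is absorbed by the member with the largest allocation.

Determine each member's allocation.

Petrov: $804,895 · Lindqvist: $2,565,215 · Halvorsen: $2,049,120 · Marchetti: $921,920

First tranche $951,180 split equally: $237,795 each.
Remainder $5,389,970 by metered usage (total 10,778): Petrov 567,102.06 → $567,100; Lindqvist 2,327,418.85 → $2,327,420; Halvorsen 1,811,325.97 → $1,811,325; Marchetti 684,123.12 → $684,125.
Totals: Petrov $237,795 + $567,100 = $804,895; Lindqvist $237,795 + $2,327,420 = $2,565,215; Halvorsen $237,795 + $1,811,325 = $2,049,120; Marchetti $237,795 + $684,125 = $921,920.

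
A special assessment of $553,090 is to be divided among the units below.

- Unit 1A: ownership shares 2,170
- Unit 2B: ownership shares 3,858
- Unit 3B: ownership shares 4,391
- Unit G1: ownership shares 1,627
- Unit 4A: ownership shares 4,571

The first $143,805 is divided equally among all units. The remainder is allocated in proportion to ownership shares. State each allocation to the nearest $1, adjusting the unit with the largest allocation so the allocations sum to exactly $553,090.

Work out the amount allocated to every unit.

Unit 1A: $82,209 · Unit 2B: $123,785 · Unit 3B: $136,914 · Unit G1: $68,835 · Unit 4A: $141,347

$143,805 shared equally gives $28,761 per unit.
Remainder $409,285 by ownership shares (total 16,617): Unit 1A 53,448.18 → $53,448; Unit 2B 95,024.46 → $95,024; Unit 3B 108,152.52 → $108,153; Unit G1 40,073.82 → $40,074; Unit 4A 112,586.01 → $112,586.
Totals: Unit 1A $28,761 + $53,448 = $82,209; Unit 2B $28,761 + $95,024 = $123,785; Unit 3B $28,761 + $108,153 = $136,914; Unit G1 $28,761 + $40,074 = $68,835; Unit 4A $28,761 + $112,586 = $141,347.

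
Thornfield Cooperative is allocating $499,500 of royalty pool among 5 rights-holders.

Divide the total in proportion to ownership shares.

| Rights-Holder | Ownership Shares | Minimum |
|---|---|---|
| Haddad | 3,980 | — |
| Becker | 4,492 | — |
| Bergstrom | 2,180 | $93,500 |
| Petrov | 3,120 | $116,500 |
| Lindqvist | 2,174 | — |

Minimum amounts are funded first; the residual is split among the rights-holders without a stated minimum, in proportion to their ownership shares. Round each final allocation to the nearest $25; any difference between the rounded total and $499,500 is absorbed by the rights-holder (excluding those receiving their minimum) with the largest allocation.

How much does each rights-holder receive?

Guaranteed amounts: Bergstrom $93,500; Petrov $116,500. Residual $289,500.
Residual split over remaining ownership shares 10,646: Haddad 108,229.38 → $108,225; Becker 122,152.36 → $122,150; Lindqvist 59,118.26 → $59,125.

Haddad: $108,225 | Becker: $122,150 | Bergstrom: $93,500 | Petrov: $116,500 | Lindqvist: $59,125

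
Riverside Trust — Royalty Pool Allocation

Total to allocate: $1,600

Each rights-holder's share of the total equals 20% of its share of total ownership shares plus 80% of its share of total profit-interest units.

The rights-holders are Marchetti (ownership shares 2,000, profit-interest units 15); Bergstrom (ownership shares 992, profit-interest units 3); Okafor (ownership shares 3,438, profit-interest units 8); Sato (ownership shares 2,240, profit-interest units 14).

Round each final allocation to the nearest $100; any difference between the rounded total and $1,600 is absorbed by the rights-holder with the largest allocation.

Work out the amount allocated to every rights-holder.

Ownership shares total 8,670; profit-interest units total 40.
Blended shares (20% ownership shares + 80% profit-interest units): Marchetti 0.3461; Bergstrom 0.0829; Okafor 0.2393; Sato 0.3317.
Unrounded shares: Marchetti 553.82; Bergstrom 132.61; Okafor 382.89; Sato 530.68.
Rounded to nearest $100: Marchetti $600; Bergstrom $100; Okafor $400; Sato $500. Sum = $1,600.
Rounded total matches; no reconciliation needed.

Marchetti: $600 · Bergstrom: $100 · Okafor: $400 · Sato: $500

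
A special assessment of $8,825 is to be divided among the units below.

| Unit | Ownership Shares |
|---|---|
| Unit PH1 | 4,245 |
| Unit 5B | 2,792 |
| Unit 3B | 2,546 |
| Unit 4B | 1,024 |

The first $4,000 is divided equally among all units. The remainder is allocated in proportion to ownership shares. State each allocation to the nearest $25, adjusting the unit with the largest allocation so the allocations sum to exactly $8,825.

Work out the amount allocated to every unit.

Unit PH1: $2,925 · Unit 5B: $2,275 · Unit 3B: $2,150 · Unit 4B: $1,475

$4,000 shared equally gives $1,000 per unit.
Remainder $4,825 by ownership shares (total 10,607): Unit PH1 1,931.00 → $1,925; Unit 5B 1,270.05 → $1,275; Unit 3B 1,158.15 → $1,150; Unit 4B 465.81 → $475.
Totals: Unit PH1 $1,000 + $1,925 = $2,925; Unit 5B $1,000 + $1,275 = $2,275; Unit 3B $1,000 + $1,150 = $2,150; Unit 4B $1,000 + $475 = $1,475.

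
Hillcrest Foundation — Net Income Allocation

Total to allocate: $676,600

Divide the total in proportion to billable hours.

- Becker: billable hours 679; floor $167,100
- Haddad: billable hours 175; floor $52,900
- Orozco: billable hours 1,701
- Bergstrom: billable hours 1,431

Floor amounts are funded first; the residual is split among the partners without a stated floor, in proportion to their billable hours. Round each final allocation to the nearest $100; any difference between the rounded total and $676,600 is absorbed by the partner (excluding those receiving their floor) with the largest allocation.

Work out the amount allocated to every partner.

Becker: $167,100 | Haddad: $52,900 | Orozco: $248,000 | Bergstrom: $208,600

Guaranteed amounts: Becker $167,100; Haddad $52,900. Balance $456,600.
Balance split over remaining billable hours 3,132: Orozco 247,981.03 → $248,000; Bergstrom 208,618.97 → $208,600.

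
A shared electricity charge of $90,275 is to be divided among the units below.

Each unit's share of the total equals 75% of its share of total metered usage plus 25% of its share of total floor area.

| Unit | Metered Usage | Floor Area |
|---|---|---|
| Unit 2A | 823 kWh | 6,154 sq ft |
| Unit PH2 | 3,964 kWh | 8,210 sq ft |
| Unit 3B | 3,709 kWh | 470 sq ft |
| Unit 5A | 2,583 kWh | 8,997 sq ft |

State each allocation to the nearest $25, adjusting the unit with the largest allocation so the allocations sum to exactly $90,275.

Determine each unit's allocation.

Unit 2A: $10,850 | Unit PH2: $32,025 | Unit 3B: $23,100 | Unit 5A: $24,300

Metered usage total 11,079; floor area total 23,831.
Composite weights (75% metered usage + 25% floor area): Unit 2A 0.1203; Unit PH2 0.3545; Unit 3B 0.2560; Unit 5A 0.2692.
Pro-rata amounts: Unit 2A 10,857.58; Unit PH2 32,000.03; Unit 3B 23,111.64; Unit 5A 24,305.75.
Rounded to nearest $25: Unit 2A $10,850; Unit PH2 $32,000; Unit 3B $23,100; Unit 5A $24,300. Sum = $90,250.
Difference $90,275 − $90,250 = +$25 applied to largest allocation (Unit PH2): Unit PH2 becomes $32,025.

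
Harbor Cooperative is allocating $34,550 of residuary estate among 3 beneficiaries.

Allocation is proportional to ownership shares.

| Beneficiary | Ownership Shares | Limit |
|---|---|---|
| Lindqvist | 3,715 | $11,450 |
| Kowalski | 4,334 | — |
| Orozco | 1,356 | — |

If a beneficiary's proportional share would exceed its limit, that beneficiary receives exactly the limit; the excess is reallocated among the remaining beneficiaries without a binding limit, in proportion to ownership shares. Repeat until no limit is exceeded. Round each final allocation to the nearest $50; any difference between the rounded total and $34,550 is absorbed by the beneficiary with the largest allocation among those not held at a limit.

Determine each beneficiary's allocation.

Lindqvist: $11,450 | Kowalski: $17,600 | Orozco: $5,500

Total ownership shares = 9,405.
Unconstrained shares: Lindqvist 13,647.34; Kowalski 15,921.29; Orozco 4,981.37.
Capped: Lindqvist ($11,450); remaining pool $23,100 reallocated over remaining ownership shares 5,690.
Redistributed shares: Kowalski 17,594.97 → $17,600; Orozco 5,505.03 → $5,500.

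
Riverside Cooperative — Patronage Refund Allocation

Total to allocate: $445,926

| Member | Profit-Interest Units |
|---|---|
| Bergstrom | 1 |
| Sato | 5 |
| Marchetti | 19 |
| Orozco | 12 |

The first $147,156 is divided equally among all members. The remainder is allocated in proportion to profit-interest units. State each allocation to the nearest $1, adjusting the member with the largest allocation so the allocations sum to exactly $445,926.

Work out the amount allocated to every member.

Equal tier: $147,156 ÷ 4 = $36,789 apiece.
Remainder $298,770 by profit-interest units (total 37): Bergstrom 8,074.86 → $8,075; Sato 40,374.32 → $40,374; Marchetti 153,422.43 → $153,422; Orozco 96,898.38 → $96,898.
Rounding difference +$1 on remainder applied to Marchetti.
Totals: Bergstrom $36,789 + $8,075 = $44,864; Sato $36,789 + $40,374 = $77,163; Marchetti $36,789 + $153,423 = $190,212; Orozco $36,789 + $96,898 = $133,687.

Bergstrom: $44,864 · Sato: $77,163 · Marchetti: $190,212 · Orozco: $133,687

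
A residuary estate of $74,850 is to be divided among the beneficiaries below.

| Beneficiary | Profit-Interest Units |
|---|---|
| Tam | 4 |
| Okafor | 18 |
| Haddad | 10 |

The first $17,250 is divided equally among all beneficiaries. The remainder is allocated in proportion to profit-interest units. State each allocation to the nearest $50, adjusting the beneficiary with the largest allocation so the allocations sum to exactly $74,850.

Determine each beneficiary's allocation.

First tranche $17,250 split equally: $5,750 each.
Remainder $57,600 by profit-interest units (total 32): Tam 7,200.00 → $7,200; Okafor 32,400.00 → $32,400; Haddad 18,000.00 → $18,000.
Totals: Tam $5,750 + $7,200 = $12,950; Okafor $5,750 + $32,400 = $38,150; Haddad $5,750 + $18,000 = $23,750.

Tam: $12,950 · Okafor: $38,150 · Haddad: $23,750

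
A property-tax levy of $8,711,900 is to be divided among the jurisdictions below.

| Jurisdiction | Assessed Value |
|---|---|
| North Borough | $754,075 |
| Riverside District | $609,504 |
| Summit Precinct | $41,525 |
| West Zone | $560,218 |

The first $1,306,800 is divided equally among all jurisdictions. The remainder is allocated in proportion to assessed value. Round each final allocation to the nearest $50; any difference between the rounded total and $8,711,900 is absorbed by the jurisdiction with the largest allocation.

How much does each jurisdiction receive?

North Borough: $3,167,950 | Riverside District: $2,623,250 | Summit Precinct: $483,150 | West Zone: $2,437,550

Equal tier: $1,306,800 ÷ 4 = $326,700 apiece.
Remainder $7,405,100 by assessed value (total 1,965,322): North Borough 2,841,265.09 → $2,841,250; Riverside District 2,296,538.72 → $2,296,550; Summit Precinct 156,461.27 → $156,450; West Zone 2,110,834.92 → $2,110,850.
Totals: North Borough $326,700 + $2,841,250 = $3,167,950; Riverside District $326,700 + $2,296,550 = $2,623,250; Summit Precinct $326,700 + $156,450 = $483,150; West Zone $326,700 + $2,110,850 = $2,437,550.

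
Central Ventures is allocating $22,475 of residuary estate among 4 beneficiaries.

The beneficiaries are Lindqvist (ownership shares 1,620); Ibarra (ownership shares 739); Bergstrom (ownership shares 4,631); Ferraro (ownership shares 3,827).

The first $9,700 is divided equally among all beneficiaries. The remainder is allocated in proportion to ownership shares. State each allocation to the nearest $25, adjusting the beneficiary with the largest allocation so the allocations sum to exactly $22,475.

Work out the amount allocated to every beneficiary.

First tranche $9,700 split equally: $2,425 each.
Remainder $12,775 by ownership shares (total 10,817): Lindqvist 1,913.24 → $1,925; Ibarra 872.77 → $875; Bergstrom 5,469.26 → $5,475; Ferraro 4,519.73 → $4,525.
Rounding difference −$25 on remainder applied to Bergstrom.
Totals: Lindqvist $2,425 + $1,925 = $4,350; Ibarra $2,425 + $875 = $3,300; Bergstrom $2,425 + $5,450 = $7,875; Ferraro $2,425 + $4,525 = $6,950.

Lindqvist: $4,350 | Ibarra: $3,300 | Bergstrom: $7,875 | Ferraro: $6,950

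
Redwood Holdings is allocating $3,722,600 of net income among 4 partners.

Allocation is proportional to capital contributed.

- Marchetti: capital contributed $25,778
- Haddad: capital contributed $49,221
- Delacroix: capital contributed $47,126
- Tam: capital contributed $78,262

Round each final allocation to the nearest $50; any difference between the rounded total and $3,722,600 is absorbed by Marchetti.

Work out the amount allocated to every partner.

Total capital contributed = 200,387.
Raw shares: Marchetti 25,778/200,387 × $3,722,600 = 478,879.28; Haddad 49,221/200,387 × $3,722,600 = 914,381.15; Delacroix 47,126/200,387 × $3,722,600 = 875,462.22; Tam 78,262/200,387 × $3,722,600 = 1,453,877.35.
Rounded to nearest $50: Marchetti $478,900; Haddad $914,400; Delacroix $875,450; Tam $1,453,900. Sum = $3,722,650.
Difference $3,722,600 − $3,722,650 = −$50 applied to Marchetti: Marchetti becomes $478,850.

Marchetti: $478,850 · Haddad: $914,400 · Delacroix: $875,450 · Tam: $1,453,900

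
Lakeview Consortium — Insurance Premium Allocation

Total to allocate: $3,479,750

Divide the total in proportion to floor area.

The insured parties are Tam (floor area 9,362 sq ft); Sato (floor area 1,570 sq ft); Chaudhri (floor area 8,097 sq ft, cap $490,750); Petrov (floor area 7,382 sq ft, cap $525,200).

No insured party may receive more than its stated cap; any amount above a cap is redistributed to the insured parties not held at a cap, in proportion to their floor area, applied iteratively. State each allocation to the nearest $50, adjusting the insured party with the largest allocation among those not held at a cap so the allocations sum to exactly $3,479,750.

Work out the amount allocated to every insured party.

Sum of floor area: 26,411.
Pro-rata shares before constraints: Tam 1,233,479.21; Sato 206,853.49; Chaudhri 1,066,810.64; Petrov 972,606.66.
Cap binds for Chaudhri ($490,750), Petrov ($525,200); balance $2,463,800 reallocated over remaining floor area 10,932.
Shares after redistribution: Tam 2,109,961.18 → $2,109,950; Sato 353,838.82 → $353,850.

Tam: $2,109,950 | Sato: $353,850 | Chaudhri: $490,750 | Petrov: $525,200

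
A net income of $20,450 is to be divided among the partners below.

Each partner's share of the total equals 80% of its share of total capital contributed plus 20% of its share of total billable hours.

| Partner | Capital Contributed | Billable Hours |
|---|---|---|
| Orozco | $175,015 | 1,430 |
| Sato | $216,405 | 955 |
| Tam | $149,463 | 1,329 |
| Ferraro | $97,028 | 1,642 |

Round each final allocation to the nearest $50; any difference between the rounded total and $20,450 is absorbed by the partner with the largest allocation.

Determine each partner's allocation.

Orozco: $5,600 | Sato: $6,250 | Tam: $4,850 | Ferraro: $3,750

Capital contributed total 637,911; billable hours total 5,356.
Combined weights (80% capital contributed + 20% billable hours): Orozco 0.2729; Sato 0.3071; Tam 0.2371; Ferraro 0.1830.
Raw shares: Orozco 5,580.46; Sato 6,279.23; Tam 4,848.02; Ferraro 3,742.28.
At nearest $50: Orozco $5,600; Sato $6,300; Tam $4,850; Ferraro $3,750. Sum = $20,500.
Difference $20,450 − $20,500 = −$50 applied to largest allocation (Sato): Sato becomes $6,250.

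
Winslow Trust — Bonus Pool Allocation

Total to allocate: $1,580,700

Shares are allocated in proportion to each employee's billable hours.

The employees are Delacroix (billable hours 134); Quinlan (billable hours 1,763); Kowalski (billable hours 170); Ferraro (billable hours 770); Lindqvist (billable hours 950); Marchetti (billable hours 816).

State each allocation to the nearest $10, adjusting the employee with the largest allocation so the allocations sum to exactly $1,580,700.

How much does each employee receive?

Combined billable hours = 4,603.
Raw shares: Delacroix 134/4,603 × $1,580,700 = 46,016.47; Quinlan 1,763/4,603 × $1,580,700 = 605,425.61; Kowalski 170/4,603 × $1,580,700 = 58,379.10; Ferraro 770/4,603 × $1,580,700 = 264,422.99; Lindqvist 950/4,603 × $1,580,700 = 326,236.15; Marchetti 816/4,603 × $1,580,700 = 280,219.68.
At nearest $10: Delacroix $46,020; Quinlan $605,430; Kowalski $58,380; Ferraro $264,420; Lindqvist $326,240; Marchetti $280,220. Sum = $1,580,710.
Difference $1,580,700 − $1,580,710 = −$10 applied to largest allocation (Quinlan): Quinlan becomes $605,420.

Delacroix: $46,020; Quinlan: $605,420; Kowalski: $58,380; Ferraro: $264,420; Lindqvist: $326,240; Marchetti: $280,220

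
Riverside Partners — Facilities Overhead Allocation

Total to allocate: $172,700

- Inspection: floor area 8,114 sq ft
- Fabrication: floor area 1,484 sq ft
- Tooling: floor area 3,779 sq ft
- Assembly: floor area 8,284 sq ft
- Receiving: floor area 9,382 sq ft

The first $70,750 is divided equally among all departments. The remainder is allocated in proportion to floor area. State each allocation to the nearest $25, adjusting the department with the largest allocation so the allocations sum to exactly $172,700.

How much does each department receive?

Inspection: $40,800 | Fabrication: $19,025 | Tooling: $26,550 | Assembly: $41,350 | Receiving: $44,975

$70,750 shared equally gives $14,150 per department.
Remainder $101,950 by floor area (total 31,043): Inspection 26,647.63 → $26,650; Fabrication 4,873.68 → $4,875; Tooling 12,410.82 → $12,400; Assembly 27,205.93 → $27,200; Receiving 30,811.94 → $30,800.
Rounding difference +$25 on remainder applied to Receiving.
Totals: Inspection $14,150 + $26,650 = $40,800; Fabrication $14,150 + $4,875 = $19,025; Tooling $14,150 + $12,400 = $26,550; Assembly $14,150 + $27,200 = $41,350; Receiving $14,150 + $30,825 = $44,975.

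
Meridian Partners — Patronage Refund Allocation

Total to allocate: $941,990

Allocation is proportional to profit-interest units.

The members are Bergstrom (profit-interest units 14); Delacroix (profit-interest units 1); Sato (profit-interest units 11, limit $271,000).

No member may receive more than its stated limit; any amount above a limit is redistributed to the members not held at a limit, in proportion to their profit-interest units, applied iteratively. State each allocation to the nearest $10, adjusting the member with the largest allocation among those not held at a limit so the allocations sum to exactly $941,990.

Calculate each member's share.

Bergstrom: $626,260 · Delacroix: $44,730 · Sato: $271,000

Combined profit-interest units = 26.
Proportional shares (ignoring caps): Bergstrom 507,225.38; Delacroix 36,230.38; Sato 398,534.23.
Capped: Sato ($271,000); residual $670,990 reallocated over remaining profit-interest units 15.
Remaining shares: Bergstrom 626,257.33 → $626,260; Delacroix 44,732.67 → $44,730.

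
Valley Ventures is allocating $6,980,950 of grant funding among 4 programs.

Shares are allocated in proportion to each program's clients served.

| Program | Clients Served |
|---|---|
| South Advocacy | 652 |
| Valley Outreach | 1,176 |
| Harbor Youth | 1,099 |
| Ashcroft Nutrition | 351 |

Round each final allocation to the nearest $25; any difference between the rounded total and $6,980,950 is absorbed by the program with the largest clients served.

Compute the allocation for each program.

South Advocacy: $1,388,525 · Valley Outreach: $2,504,450 · Harbor Youth: $2,340,475 · Ashcroft Nutrition: $747,500

Clients served total: 652 + 1,176 + 1,099 + 351 = 3,278.
Raw shares: South Advocacy 1,388,523.31; Valley Outreach 2,504,453.08; Harbor Youth 2,340,471.03; Ashcroft Nutrition 747,502.58.
After rounding ($25): South Advocacy $1,388,525; Valley Outreach $2,504,450; Harbor Youth $2,340,475; Ashcroft Nutrition $747,500. Sum = $6,980,950.
No rounding difference to absorb.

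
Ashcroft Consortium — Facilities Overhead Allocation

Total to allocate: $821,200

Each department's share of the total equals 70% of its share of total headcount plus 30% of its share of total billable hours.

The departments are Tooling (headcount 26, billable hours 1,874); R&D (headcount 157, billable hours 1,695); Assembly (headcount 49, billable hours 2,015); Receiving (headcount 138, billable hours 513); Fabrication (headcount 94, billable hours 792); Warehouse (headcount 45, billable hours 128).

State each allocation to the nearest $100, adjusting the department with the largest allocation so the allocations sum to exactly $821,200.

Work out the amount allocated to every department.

Tooling: $95,200 · R&D: $236,700 · Assembly: $126,100 · Receiving: $173,900 · Fabrication: $134,000 · Warehouse: $55,300

Totals — headcount 509, billable hours 7,017.
Composite weights (70% headcount + 30% billable hours): Tooling 0.1159; R&D 0.2884; Assembly 0.1535; Receiving 0.2117; Fabrication 0.1631; Warehouse 0.0674.
Unrounded shares: Tooling 95,157.45; R&D 236,818.00; Assembly 126,082.91; Receiving 173,861.46; Fabrication 133,965.40; Warehouse 55,314.78.
Rounded to nearest $100: Tooling $95,200; R&D $236,800; Assembly $126,100; Receiving $173,900; Fabrication $134,000; Warehouse $55,300. Sum = $821,300.
Difference $821,200 − $821,300 = −$100 applied to largest allocation (R&D): R&D becomes $236,700.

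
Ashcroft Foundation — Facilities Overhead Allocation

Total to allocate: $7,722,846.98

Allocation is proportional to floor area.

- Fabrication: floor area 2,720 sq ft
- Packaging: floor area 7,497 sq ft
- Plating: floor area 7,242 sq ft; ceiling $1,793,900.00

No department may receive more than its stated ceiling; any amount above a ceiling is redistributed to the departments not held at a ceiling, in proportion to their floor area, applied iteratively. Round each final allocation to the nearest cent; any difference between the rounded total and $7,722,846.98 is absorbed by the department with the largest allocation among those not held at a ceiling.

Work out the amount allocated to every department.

Sum of floor area: 17,459.
Pro-rata shares before constraints: Fabrication 1,203,169.9287; Packaging 3,316,237.1160; Plating 3,203,439.9352.
Held at cap: Plating ($1,793,900.00); remaining pool $5,928,946.98 reallocated over remaining floor area 10,217.
Redistributed shares: Fabrication 1,578,421.82496 → $1,578,421.82; Packaging 4,350,525.15504 → $4,350,525.16.

Fabrication: $1,578,421.82 · Packaging: $4,350,525.16 · Plating: $1,793,900.00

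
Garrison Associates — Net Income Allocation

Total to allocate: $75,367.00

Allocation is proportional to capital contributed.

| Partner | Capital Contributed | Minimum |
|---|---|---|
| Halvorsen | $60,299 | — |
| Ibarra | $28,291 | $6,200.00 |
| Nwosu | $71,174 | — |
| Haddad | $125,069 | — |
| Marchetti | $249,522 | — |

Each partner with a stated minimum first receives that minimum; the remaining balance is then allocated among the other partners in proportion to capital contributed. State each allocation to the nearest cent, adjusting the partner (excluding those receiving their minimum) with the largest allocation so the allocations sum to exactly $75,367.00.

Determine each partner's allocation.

Minimums first: Ibarra $6,200.00. Remaining pool $69,167.00.
Remaining pool split over remaining capital contributed 506,064: Halvorsen 8,241.4496 → $8,241.45; Nwosu 9,727.8053 → $9,727.81; Haddad 17,093.9793 → $17,093.98; Marchetti 34,103.7659 → $34,103.77.
Rounding difference −$0.01 applied to Marchetti → $34,103.76.

Halvorsen: $8,241.45 · Ibarra: $6,200.00 · Nwosu: $9,727.81 · Haddad: $17,093.98 · Marchetti: $34,103.76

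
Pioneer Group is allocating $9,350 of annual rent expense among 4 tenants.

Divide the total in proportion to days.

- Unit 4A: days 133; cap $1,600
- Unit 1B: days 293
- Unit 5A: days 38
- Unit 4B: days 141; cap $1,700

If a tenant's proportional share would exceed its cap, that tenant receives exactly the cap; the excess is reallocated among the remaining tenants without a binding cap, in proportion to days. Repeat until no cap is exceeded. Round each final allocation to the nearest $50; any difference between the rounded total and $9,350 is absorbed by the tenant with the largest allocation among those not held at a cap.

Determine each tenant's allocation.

Total days = 605.
Proportional shares (ignoring caps): Unit 4A 2,055.45; Unit 1B 4,528.18; Unit 5A 587.27; Unit 4B 2,179.09.
Capped: Unit 4A ($1,600), Unit 4B ($1,700); remaining pool $6,050 reallocated over remaining days 331.
Redistributed shares: Unit 1B 5,355.44 → $5,350; Unit 5A 694.56 → $700.

Unit 4A: $1,600 · Unit 1B: $5,350 · Unit 5A: $700 · Unit 4B: $1,700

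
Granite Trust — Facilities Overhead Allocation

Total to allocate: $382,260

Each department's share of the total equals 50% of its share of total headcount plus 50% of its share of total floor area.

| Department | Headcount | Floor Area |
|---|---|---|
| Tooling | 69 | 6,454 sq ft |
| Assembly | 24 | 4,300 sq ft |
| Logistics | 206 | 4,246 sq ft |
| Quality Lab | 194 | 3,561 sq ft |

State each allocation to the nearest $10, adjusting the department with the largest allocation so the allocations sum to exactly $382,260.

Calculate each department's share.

Tooling: $93,210 | Assembly: $53,580 | Logistics: $123,590 | Quality Lab: $111,880

Headcount total 493; floor area total 18,561.
Combined weights (50% headcount + 50% floor area): Tooling 0.2438; Assembly 0.1402; Logistics 0.3233; Quality Lab 0.2927.
Pro-rata amounts: Tooling 93,209.85; Assembly 53,583.31; Logistics 123,586.40; Quality Lab 111,880.43.
After rounding ($10): Tooling $93,210; Assembly $53,580; Logistics $123,590; Quality Lab $111,880. Sum = $382,260.
Sum already equals the total — no adjustment.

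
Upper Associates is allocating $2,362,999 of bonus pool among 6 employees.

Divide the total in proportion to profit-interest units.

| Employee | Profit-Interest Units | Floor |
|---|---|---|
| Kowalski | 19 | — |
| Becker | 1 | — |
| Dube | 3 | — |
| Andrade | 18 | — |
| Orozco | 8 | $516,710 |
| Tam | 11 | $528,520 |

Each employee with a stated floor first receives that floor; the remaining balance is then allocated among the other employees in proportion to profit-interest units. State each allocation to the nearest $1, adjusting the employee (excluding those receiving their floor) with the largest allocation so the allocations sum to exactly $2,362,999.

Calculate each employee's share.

Kowalski: $610,673 | Becker: $32,141 | Dube: $96,422 | Andrade: $578,533 | Orozco: $516,710 | Tam: $528,520

Guaranteed amounts: Orozco $516,710; Tam $528,520. Residual $1,317,769.
Residual split over remaining profit-interest units 41: Kowalski 610,673.44 → $610,673; Becker 32,140.71 → $32,141; Dube 96,422.12 → $96,422; Andrade 578,532.73 → $578,533.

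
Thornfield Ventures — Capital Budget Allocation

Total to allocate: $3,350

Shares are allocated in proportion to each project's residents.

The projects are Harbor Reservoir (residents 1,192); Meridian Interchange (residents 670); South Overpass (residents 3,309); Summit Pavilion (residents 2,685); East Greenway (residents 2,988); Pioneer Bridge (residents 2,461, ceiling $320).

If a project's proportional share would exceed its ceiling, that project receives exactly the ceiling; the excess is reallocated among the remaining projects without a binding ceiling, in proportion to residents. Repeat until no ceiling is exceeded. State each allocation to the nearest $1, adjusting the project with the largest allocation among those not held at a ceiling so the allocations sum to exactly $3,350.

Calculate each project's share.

Sum of residents: 13,305.
Pro-rata shares before constraints: Harbor Reservoir 300.13; Meridian Interchange 168.70; South Overpass 833.16; Summit Pavilion 676.04; East Greenway 752.33; Pioneer Bridge 619.64.
Held at cap: Pioneer Bridge ($320); balance $3,030 reallocated over remaining residents 10,844.
Redistributed shares: Harbor Reservoir 333.07 → $333; Meridian Interchange 187.21 → $187; South Overpass 924.59 → $925; Summit Pavilion 750.24 → $750; East Greenway 834.90 → $835.

Harbor Reservoir: $333 · Meridian Interchange: $187 · South Overpass: $925 · Summit Pavilion: $750 · East Greenway: $835 · Pioneer Bridge: $320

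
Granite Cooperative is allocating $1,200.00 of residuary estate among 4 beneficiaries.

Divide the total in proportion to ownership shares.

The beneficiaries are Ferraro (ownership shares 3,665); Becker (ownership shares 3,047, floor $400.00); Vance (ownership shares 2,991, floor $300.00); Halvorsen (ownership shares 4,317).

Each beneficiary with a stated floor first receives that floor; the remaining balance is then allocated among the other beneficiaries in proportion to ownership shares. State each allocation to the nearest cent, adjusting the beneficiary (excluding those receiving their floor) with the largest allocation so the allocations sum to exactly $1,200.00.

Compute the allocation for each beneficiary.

Fund the minimums — Becker $400.00; Vance $300.00. Residual $500.00.
Residual split over remaining ownership shares 7,982: Ferraro 229.5791 → $229.58; Halvorsen 270.4209 → $270.42.

Ferraro: $229.58 | Becker: $400.00 | Vance: $300.00 | Halvorsen: $270.42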